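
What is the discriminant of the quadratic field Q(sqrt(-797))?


For K = Q(sqrt(d)) with d squarefree: disc(K) = d if d = 1 mod 4, and disc(K) = 4d if d = 2 or 3 mod 4.
Here d = -797, and d mod 4 = 3.
d = 3 mod 4, not 1 (O_K = Z[sqrt(d)]), so disc(K) = 4d = 4 * (-797) = -3188

-3188


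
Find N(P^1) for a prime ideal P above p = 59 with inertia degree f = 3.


N(P^a) = p^(a*f)
= 59^(1*3)
= 59^3
= 205379

205379


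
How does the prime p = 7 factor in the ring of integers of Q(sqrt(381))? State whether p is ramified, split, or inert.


K = Q(sqrt(381)). Since d mod 4 = 1, disc(K) = 381.
Check p | disc: 381 mod 7 = 3.
p does not divide disc. Compute Legendre symbol (d/p):
3^((7-1)/2) mod 7 = -1
(d/p) = -1, so p is inert: (p) stays prime with e=1, f=2, g=1.
Therefore p is inert.

inert


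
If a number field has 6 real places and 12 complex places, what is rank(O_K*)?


By Dirichlet's unit theorem:
rank = r1 + r2 - 1
= 6 + 12 - 1
= 17

17


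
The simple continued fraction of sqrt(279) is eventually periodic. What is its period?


Run the CF algorithm for sqrt(279).
a_0 = floor(sqrt(279)) = 16; set m_0=0, q_0=1.
Recurrence: m' = q*a - m,  q' = (d - m'^2)/q,  a' = floor((a_0 + m')/q').
  step 1: m=16, q=23, a=1
  step 2: m=7, q=10, a=2
  step 3: m=13, q=11, a=2
  step 4: m=9, q=18, a=1
  step 5: m=9, q=11, a=2
  step 6: m=13, q=10, a=2
  step 7: m=7, q=23, a=1
  step 8: m=16, q=1, a=32
a_8 = 2*a_0 = 32, so the period closes here.
sqrt(279) = [16; 1, 2, 2, 1, 2, 2, 1, 32]
Period length = 8

8


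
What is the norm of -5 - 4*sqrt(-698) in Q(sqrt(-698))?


N(a + b*sqrt(d)) = a^2 - d*b^2
= (-5)^2 - (-698)*(-4)^2
= 25 + 11168
= 11193

11193


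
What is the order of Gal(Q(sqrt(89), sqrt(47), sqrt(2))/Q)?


The 3 square roots of distinct primes are multiplicatively independent over Q,
so [K:Q] = 2^3 and Gal(K/Q) is isomorphic to (Z/2Z)^3.
|Gal| = 2^3 = 8

8


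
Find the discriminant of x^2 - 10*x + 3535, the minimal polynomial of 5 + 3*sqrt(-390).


The element 5 + 3*sqrt(-390) has minimal polynomial:
x^2 - 10*x + 3535
Discriminant = (-10)^2 - 4*(3535)
= 100 - 14140
= -14040

-14040


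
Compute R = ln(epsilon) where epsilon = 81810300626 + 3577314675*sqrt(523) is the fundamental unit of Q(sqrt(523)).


epsilon = 81810300626 + 3577314675*sqrt(523)
= 1.6362e+11
R = ln(1.6362e+11)
= 25.8208

25.8208


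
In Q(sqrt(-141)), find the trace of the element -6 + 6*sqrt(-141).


Tr(a + b*sqrt(d)) = (a + b*sqrt(d)) + (a - b*sqrt(d)) = 2a
= 2 * (-6)
= -12

-12


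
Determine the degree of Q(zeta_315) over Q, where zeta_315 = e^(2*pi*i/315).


The degree equals Euler's totient phi(315).
315 = 3^2 * 5 * 7
phi(315) = 144

144


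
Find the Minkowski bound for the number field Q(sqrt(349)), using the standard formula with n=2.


d = 349, d mod 4 = 1, so disc(K) = d = 349; |disc(K)| = 349
Real quadratic field, so n = 2, s = r2 = 0, r1 = 2
M = (n!/n^n) * (4/pi)^s * sqrt(|disc(K)|) = (2!/2^2) * (4/pi)^0 * sqrt(349)
= 0.5 * 1.000000 * 18.681542
= 9.3408

9.3408


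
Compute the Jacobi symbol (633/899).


Compute (633/899) via quadratic reciprocity:
  reciprocity: (633/899) -> +(899/633)
  reduce: (266/633)
  pull out 2: (2/633) = +1  (since 633 mod 8 = 1)
  reciprocity: (133/633) -> +(633/133)
  reduce: (101/133)
  reciprocity: (101/133) -> +(133/101)
  reduce: (32/101)
  pull out 2: (2/101) = -1  (since 101 mod 8 = 5)
  pull out 2: (2/101) = -1  (since 101 mod 8 = 5)
  pull out 2: (2/101) = -1  (since 101 mod 8 = 5)
  pull out 2: (2/101) = -1  (since 101 mod 8 = 5)
  pull out 2: (2/101) = -1  (since 101 mod 8 = 5)
  (1/101) = 1
Product of signs = -1

-1


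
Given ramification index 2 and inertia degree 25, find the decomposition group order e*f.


|D_P| = e * f
= 2 * 25
= 50

50


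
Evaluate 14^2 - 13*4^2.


x^2 - d*y^2
= 14^2 - 13*4^2
= 196 - 208
= -12

-12


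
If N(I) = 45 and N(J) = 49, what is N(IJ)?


N(IJ) = N(I) * N(J)
= 45 * 49
= 2205

2205


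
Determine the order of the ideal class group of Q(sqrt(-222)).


K = Q(sqrt(-222)). d mod 4 = 2, so D = disc(K) = 4d = -888
h(K) equals the number of primitive reduced positive-definite forms (a, b, c) = a*x^2 + b*x*y + c*y^2 with b^2 - 4ac = D,
where reduced means |b| <= a <= c, with b >= 0 whenever |b| = a or a = c, and primitive means gcd(a, b, c) = 1.
Reduced forces 3a^2 <= |D| = 888, so 1 <= a <= 17; b must have the parity of D, and c = (b^2 - D)/(4a) must be an integer >= a.
Enumerate a = 1..17, b in [-a, a]:
  a=1: (1, 0, 222)  [1]
  a=2: (2, 0, 111)  [1]
  a=3: (3, 0, 74)  [1]
  a=4..5: none
  a=6: (6, 0, 37)  [1]
  a=7: (7, -6, 33), (7, 6, 33)  [2]
  a=8..10: none
  a=11: (11, -6, 21), (11, 6, 21)  [2]
  a=12: none
  a=13: (13, -10, 19), (13, 10, 19)  [2]
  a=14: (14, -8, 17), (14, 8, 17)  [2]
  a=15..17: none
Total reduced forms: 1 + 1 + 1 + 1 + 2 + 2 + 2 + 2 = 12
h = 12

12


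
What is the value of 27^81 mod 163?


p = 163 is prime and the exponent is (p-1)/2 = 81, so by Euler's criterion 27^81 = (27/163) = +1 or -1 mod 163.
Compute by square-and-multiply:
  81 = 64 + 16 + 1 (binary 1010001)
  Repeated squaring mod 163: 27^1 = 27, 27^2 = 77, 27^4 = 61, 27^8 = 135, 27^16 = 132, 27^32 = 146, 27^64 = 126
  27^81 = 27^64 * 27^16 * 27^1 = 126 * 132 * 27 mod 163
    126 * 132 = 16632 = 6 mod 163
    6 * 27 = 162 = 162 mod 163
  27^81 = 162 mod 163
Result 162 = p - 1 = -1 mod 163: 27 is a quadratic non-residue mod 163. As a residue in [0, p-1] the value is 162.
27^81 mod 163 = 162

162


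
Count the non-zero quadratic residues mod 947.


For prime p, the number of non-zero quadratic residues is (p-1)/2.
= (947-1)/2
= 473

473


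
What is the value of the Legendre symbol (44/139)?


p = 139 is prime, so compute (44/139) with the reciprocity algorithm (Jacobi-symbol steps: pull out 2s via (2/n), flip via reciprocity, reduce):
  pull out 2: (2/139) = -1  (since 139 mod 8 = 3)
  pull out 2: (2/139) = -1  (since 139 mod 8 = 3)
  reciprocity: (11/139) -> -(139/11)
  reduce: (7/11)
  reciprocity: (7/11) -> -(11/7)
  reduce: (4/7)
  pull out 2: (2/7) = +1  (since 7 mod 8 = 7)
  pull out 2: (2/7) = +1  (since 7 mod 8 = 7)
  (1/7) = 1
Product of signs = 1
(44/139) = 1

1


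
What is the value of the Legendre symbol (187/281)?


p = 281 is prime, so compute (187/281) with the reciprocity algorithm (Jacobi-symbol steps: pull out 2s via (2/n), flip via reciprocity, reduce):
  reciprocity: (187/281) -> +(281/187)
  reduce: (94/187)
  pull out 2: (2/187) = -1  (since 187 mod 8 = 3)
  reciprocity: (47/187) -> -(187/47)
  reduce: (46/47)
  pull out 2: (2/47) = +1  (since 47 mod 8 = 7)
  reciprocity: (23/47) -> -(47/23)
  reduce: (1/23)
  (1/23) = 1
Product of signs = -1
(187/281) = -1

-1


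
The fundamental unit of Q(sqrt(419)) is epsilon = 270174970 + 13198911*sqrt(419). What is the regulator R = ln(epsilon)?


epsilon = 270174970 + 13198911*sqrt(419)
= 5.4035e+08
R = ln(5.4035e+08)
= 20.1077

20.1077


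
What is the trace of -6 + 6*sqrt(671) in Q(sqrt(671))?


Tr(a + b*sqrt(d)) = (a + b*sqrt(d)) + (a - b*sqrt(d)) = 2a
= 2 * (-6)
= -12

-12


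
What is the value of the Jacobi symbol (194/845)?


Compute (194/845) via quadratic reciprocity:
  pull out 2: (2/845) = -1  (since 845 mod 8 = 5)
  reciprocity: (97/845) -> +(845/97)
  reduce: (69/97)
  reciprocity: (69/97) -> +(97/69)
  reduce: (28/69)
  pull out 2: (2/69) = -1  (since 69 mod 8 = 5)
  pull out 2: (2/69) = -1  (since 69 mod 8 = 5)
  reciprocity: (7/69) -> +(69/7)
  reduce: (6/7)
  pull out 2: (2/7) = +1  (since 7 mod 8 = 7)
  reciprocity: (3/7) -> -(7/3)
  reduce: (1/3)
  (1/3) = 1
Product of signs = 1

1


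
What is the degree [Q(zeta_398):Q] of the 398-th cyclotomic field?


The degree equals Euler's totient phi(398).
398 = 2 * 199
phi(398) = 198

198


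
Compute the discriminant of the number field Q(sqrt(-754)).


For K = Q(sqrt(d)) with d squarefree: disc(K) = d if d = 1 mod 4, and disc(K) = 4d if d = 2 or 3 mod 4.
Here d = -754, and d mod 4 = 2.
d = 2 mod 4, not 1 (O_K = Z[sqrt(d)]), so disc(K) = 4d = 4 * (-754) = -3016

-3016


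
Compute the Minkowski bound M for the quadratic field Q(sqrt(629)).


d = 629, d mod 4 = 1, so disc(K) = d = 629; |disc(K)| = 629
Real quadratic field, so n = 2, s = r2 = 0, r1 = 2
M = (n!/n^n) * (4/pi)^s * sqrt(|disc(K)|) = (2!/2^2) * (4/pi)^0 * sqrt(629)
= 0.5 * 1.000000 * 25.079872
= 12.5399

12.5399


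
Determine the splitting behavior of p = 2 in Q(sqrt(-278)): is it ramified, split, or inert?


K = Q(sqrt(-278)). Since d mod 4 = 2, disc(K) = -1112.
Check p | disc: -1112 mod 2 = 0.
p divides disc, so p ramifies: (p) = P^2 with e=2, f=1, g=1.
Therefore p is ramified.

ramified


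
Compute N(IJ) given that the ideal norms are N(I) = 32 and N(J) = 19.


N(IJ) = N(I) * N(J)
= 32 * 19
= 608

608


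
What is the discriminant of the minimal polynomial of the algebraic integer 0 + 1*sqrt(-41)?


The element 0 + 1*sqrt(-41) has minimal polynomial:
x^2 + 0*x + 41
Discriminant = (0)^2 - 4*(41)
= 0 - 164
= -164

-164


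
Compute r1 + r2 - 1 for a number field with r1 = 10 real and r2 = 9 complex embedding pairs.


By Dirichlet's unit theorem:
rank = r1 + r2 - 1
= 10 + 9 - 1
= 18

18


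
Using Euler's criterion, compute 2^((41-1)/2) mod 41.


p = 41 is prime and the exponent is (p-1)/2 = 20, so by Euler's criterion 2^20 = (2/41) = +1 or -1 mod 41.
Compute by square-and-multiply:
  20 = 16 + 4 (binary 10100)
  Repeated squaring mod 41: 2^1 = 2, 2^2 = 4, 2^4 = 16, 2^8 = 10, 2^16 = 18
  2^20 = 2^16 * 2^4 = 18 * 16 mod 41
    18 * 16 = 288 = 1 mod 41
  2^20 = 1 mod 41
Result 1: 2 is a quadratic residue mod 41.
2^20 mod 41 = 1

1


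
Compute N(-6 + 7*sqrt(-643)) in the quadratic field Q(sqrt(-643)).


N(a + b*sqrt(d)) = a^2 - d*b^2
= (-6)^2 - (-643)*(7)^2
= 36 + 31507
= 31543

31543


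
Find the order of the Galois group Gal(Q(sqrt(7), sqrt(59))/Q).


The 2 square roots of distinct primes are multiplicatively independent over Q,
so [K:Q] = 2^2 and Gal(K/Q) is isomorphic to (Z/2Z)^2.
|Gal| = 2^2 = 4

4


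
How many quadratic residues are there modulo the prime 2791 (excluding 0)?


For prime p, the number of non-zero quadratic residues is (p-1)/2.
= (2791-1)/2
= 1395

1395


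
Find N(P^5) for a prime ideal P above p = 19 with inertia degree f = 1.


N(P^a) = p^(a*f)
= 19^(5*1)
= 19^5
= 2476099

2476099


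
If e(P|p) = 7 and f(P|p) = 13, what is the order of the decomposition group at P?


|D_P| = e * f
= 7 * 13
= 91

91


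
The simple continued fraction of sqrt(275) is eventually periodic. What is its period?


Run the CF algorithm for sqrt(275).
a_0 = floor(sqrt(275)) = 16; set m_0=0, q_0=1.
Recurrence: m' = q*a - m,  q' = (d - m'^2)/q,  a' = floor((a_0 + m')/q').
  step 1: m=16, q=19, a=1
  step 2: m=3, q=14, a=1
  step 3: m=11, q=11, a=2
  step 4: m=11, q=14, a=1
  step 5: m=3, q=19, a=1
  step 6: m=16, q=1, a=32
a_6 = 2*a_0 = 32, so the period closes here.
sqrt(275) = [16; 1, 1, 2, 1, 1, 32]
Period length = 6

6


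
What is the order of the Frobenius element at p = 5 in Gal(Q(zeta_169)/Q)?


The Frobenius at p in Gal(Q(zeta_n)/Q) = (Z/nZ)* is the class of p, so its order is ord_169(5), the smallest k >= 1 with 5^k = 1 mod 169.
n = 169 = 13^2, phi(169) = 156; the order divides phi(n).
Divisors of 156: 1, 2, 3, 4, 6, 12, 13, 26, 39, 52, 78, 156
Repeated squaring mod 169: 5^1 = 5, 5^2 = 25, 5^4 = 118, 5^8 = 66, 5^16 = 131, 5^32 = 92, 5^64 = 14, 5^128 = 27
Test divisors in increasing order:
  k=1: 5^1 = 5 mod 169
  k=2: 5^2 = 25 mod 169
  k=3: 5^3 = 25 * 5 = 125 mod 169
  k=4: 5^4 = 118 mod 169
  k=6: 5^6 = 118 * 25 = 77 mod 169
  k=12: 5^12 = 66 * 118 = 14 mod 169
  k=13: 5^13 = 66 * 118 * 5 = 70 mod 169
  k=26: 5^26 = 131 * 66 * 25 = 168 mod 169
  k=39: 5^39 = 92 * 118 * 25 * 5 = 99 mod 169
  k=52: 5^52 = 92 * 131 * 118 = 1 mod 169  <- first divisor giving 1
Order = 52

52


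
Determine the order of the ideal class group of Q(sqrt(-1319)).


K = Q(sqrt(-1319)). d mod 4 = 1, so D = disc(K) = d = -1319
h(K) equals the number of primitive reduced positive-definite forms (a, b, c) = a*x^2 + b*x*y + c*y^2 with b^2 - 4ac = D,
where reduced means |b| <= a <= c, with b >= 0 whenever |b| = a or a = c, and primitive means gcd(a, b, c) = 1.
Reduced forces 3a^2 <= |D| = 1319, so 1 <= a <= 20; b must have the parity of D, and c = (b^2 - D)/(4a) must be an integer >= a.
Enumerate a = 1..20, b in [-a, a]:
  a=1: (1, 1, 330)  [1]
  a=2: (2, -1, 165), (2, 1, 165)  [2]
  a=3: (3, -1, 110), (3, 1, 110)  [2]
  a=4: (4, -3, 83), (4, 3, 83)  [2]
  a=5: (5, -1, 66), (5, 1, 66)  [2]
  a=6: (6, -5, 56), (6, -1, 55), (6, 1, 55), (6, 5, 56)  [4]
  a=7: (7, -5, 48), (7, 5, 48)  [2]
  a=8: (8, -5, 42), (8, 5, 42)  [2]
  a=9: (9, -7, 38), (9, 7, 38)  [2]
  a=10: (10, -9, 35), (10, -1, 33), (10, 1, 33), (10, 9, 35)  [4]
  a=11: (11, -1, 30), (11, 1, 30)  [2]
  a=12: (12, -11, 30), (12, -5, 28), (12, 5, 28), (12, 11, 30)  [4]
  a=13: none
  a=14: (14, -9, 25), (14, -5, 24), (14, 5, 24), (14, 9, 25)  [4]
  a=15: (15, -11, 24), (15, -1, 22), (15, 1, 22), (15, 11, 24)  [4]
  a=16: (16, -5, 21), (16, 5, 21)  [2]
  a=17: none
  a=18: (18, -11, 20), (18, -7, 19), (18, 7, 19), (18, 11, 20)  [4]
  a=19: none
  a=20: (20, -19, 21), (20, 19, 21)  [2]
Total reduced forms: 1 + 2 + 2 + 2 + 2 + 4 + 2 + 2 + 2 + 4 + 2 + 4 + 4 + 4 + 2 + 4 + 2 = 45
h = 45

45


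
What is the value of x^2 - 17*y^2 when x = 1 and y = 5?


x^2 - d*y^2
= 1^2 - 17*5^2
= 1 - 425
= -424

-424


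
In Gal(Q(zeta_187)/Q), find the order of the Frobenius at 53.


The Frobenius at p in Gal(Q(zeta_n)/Q) = (Z/nZ)* is the class of p, so its order is ord_187(53), the smallest k >= 1 with 53^k = 1 mod 187.
n = 187 = 11 * 17, phi(187) = 160; the order divides phi(n).
Divisors of 160: 1, 2, 4, 5, 8, 10, 16, 20, 32, 40, 80, 160
Repeated squaring mod 187: 53^1 = 53, 53^2 = 4, 53^4 = 16, 53^8 = 69, 53^16 = 86, 53^32 = 103, 53^64 = 137, 53^128 = 69
Test divisors in increasing order:
  k=1: 53^1 = 53 mod 187
  k=2: 53^2 = 4 mod 187
  k=4: 53^4 = 16 mod 187
  k=5: 53^5 = 16 * 53 = 100 mod 187
  k=8: 53^8 = 69 mod 187
  k=10: 53^10 = 69 * 4 = 89 mod 187
  k=16: 53^16 = 86 mod 187
  k=20: 53^20 = 86 * 16 = 67 mod 187
  k=32: 53^32 = 103 mod 187
  k=40: 53^40 = 103 * 69 = 1 mod 187  <- first divisor giving 1
Order = 40

40


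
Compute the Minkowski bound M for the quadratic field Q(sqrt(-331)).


d = -331, d mod 4 = 1, so disc(K) = d = -331; |disc(K)| = 331
Imaginary quadratic field, so n = 2, s = r2 = 1, r1 = 0
M = (n!/n^n) * (4/pi)^s * sqrt(|disc(K)|) = (2!/2^2) * (4/pi)^1 * sqrt(331)
= 0.5 * 1.273240 * 18.193405
= 11.5823

11.5823


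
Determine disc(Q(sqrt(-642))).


For K = Q(sqrt(d)) with d squarefree: disc(K) = d if d = 1 mod 4, and disc(K) = 4d if d = 2 or 3 mod 4.
Here d = -642, and d mod 4 = 2.
d = 2 mod 4, not 1 (O_K = Z[sqrt(d)]), so disc(K) = 4d = 4 * (-642) = -2568

-2568


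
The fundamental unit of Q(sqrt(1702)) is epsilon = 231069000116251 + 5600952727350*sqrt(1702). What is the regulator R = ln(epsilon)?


epsilon = 231069000116251 + 5600952727350*sqrt(1702)
= 4.6214e+14
R = ln(4.6214e+14)
= 33.7669

33.7669


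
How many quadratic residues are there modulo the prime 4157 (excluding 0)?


For prime p, the number of non-zero quadratic residues is (p-1)/2.
= (4157-1)/2
= 2078

2078


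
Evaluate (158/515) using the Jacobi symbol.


Compute (158/515) via quadratic reciprocity:
  pull out 2: (2/515) = -1  (since 515 mod 8 = 3)
  reciprocity: (79/515) -> -(515/79)
  reduce: (41/79)
  reciprocity: (41/79) -> +(79/41)
  reduce: (38/41)
  pull out 2: (2/41) = +1  (since 41 mod 8 = 1)
  reciprocity: (19/41) -> +(41/19)
  reduce: (3/19)
  reciprocity: (3/19) -> -(19/3)
  reduce: (1/3)
  (1/3) = 1
Product of signs = -1

-1


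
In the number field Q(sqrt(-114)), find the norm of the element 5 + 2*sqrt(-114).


N(a + b*sqrt(d)) = a^2 - d*b^2
= (5)^2 - (-114)*(2)^2
= 25 + 456
= 481

481


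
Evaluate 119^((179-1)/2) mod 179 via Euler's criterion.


p = 179 is prime and the exponent is (p-1)/2 = 89, so by Euler's criterion 119^89 = (119/179) = +1 or -1 mod 179.
Compute by square-and-multiply:
  89 = 64 + 16 + 8 + 1 (binary 1011001)
  Repeated squaring mod 179: 119^1 = 119, 119^2 = 20, 119^4 = 42, 119^8 = 153, 119^16 = 139, 119^32 = 168, 119^64 = 121
  119^89 = 119^64 * 119^16 * 119^8 * 119^1 = 121 * 139 * 153 * 119 mod 179
    121 * 139 = 16819 = 172 mod 179
    172 * 153 = 26316 = 3 mod 179
    3 * 119 = 357 = 178 mod 179
  119^89 = 178 mod 179
Result 178 = p - 1 = -1 mod 179: 119 is a quadratic non-residue mod 179. As a residue in [0, p-1] the value is 178.
119^89 mod 179 = 178

178


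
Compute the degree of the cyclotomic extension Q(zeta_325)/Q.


The degree equals Euler's totient phi(325).
325 = 5^2 * 13
phi(325) = 240

240


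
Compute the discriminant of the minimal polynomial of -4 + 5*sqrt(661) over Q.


The element -4 + 5*sqrt(661) has minimal polynomial:
x^2 + 8*x - 16509
Discriminant = (8)^2 - 4*(-16509)
= 64 + 66036
= 66100

66100


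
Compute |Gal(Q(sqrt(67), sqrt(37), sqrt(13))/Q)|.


The 3 square roots of distinct primes are multiplicatively independent over Q,
so [K:Q] = 2^3 and Gal(K/Q) is isomorphic to (Z/2Z)^3.
|Gal| = 2^3 = 8

8


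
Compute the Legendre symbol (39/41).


p = 41 is prime, so compute (39/41) with the reciprocity algorithm (Jacobi-symbol steps: pull out 2s via (2/n), flip via reciprocity, reduce):
  reciprocity: (39/41) -> +(41/39)
  reduce: (2/39)
  pull out 2: (2/39) = +1  (since 39 mod 8 = 7)
  (1/39) = 1
Product of signs = 1
(39/41) = 1

1


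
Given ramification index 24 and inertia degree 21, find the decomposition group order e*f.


|D_P| = e * f
= 24 * 21
= 504

504


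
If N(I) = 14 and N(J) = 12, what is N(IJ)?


N(IJ) = N(I) * N(J)
= 14 * 12
= 168

168


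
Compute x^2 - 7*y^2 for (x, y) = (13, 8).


x^2 - d*y^2
= 13^2 - 7*8^2
= 169 - 448
= -279

-279


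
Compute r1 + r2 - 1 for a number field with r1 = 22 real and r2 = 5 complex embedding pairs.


By Dirichlet's unit theorem:
rank = r1 + r2 - 1
= 22 + 5 - 1
= 26

26


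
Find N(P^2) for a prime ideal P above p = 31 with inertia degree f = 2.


N(P^a) = p^(a*f)
= 31^(2*2)
= 31^4
= 923521

923521


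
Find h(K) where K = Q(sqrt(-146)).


K = Q(sqrt(-146)). d mod 4 = 2, so D = disc(K) = 4d = -584
h(K) equals the number of primitive reduced positive-definite forms (a, b, c) = a*x^2 + b*x*y + c*y^2 with b^2 - 4ac = D,
where reduced means |b| <= a <= c, with b >= 0 whenever |b| = a or a = c, and primitive means gcd(a, b, c) = 1.
Reduced forces 3a^2 <= |D| = 584, so 1 <= a <= 13; b must have the parity of D, and c = (b^2 - D)/(4a) must be an integer >= a.
Enumerate a = 1..13, b in [-a, a]:
  a=1: (1, 0, 146)  [1]
  a=2: (2, 0, 73)  [1]
  a=3: (3, -2, 49), (3, 2, 49)  [2]
  a=4: none
  a=5: (5, -4, 30), (5, 4, 30)  [2]
  a=6: (6, -4, 25), (6, 4, 25)  [2]
  a=7: (7, -2, 21), (7, 2, 21)  [2]
  a=8: none
  a=9: (9, -8, 18), (9, 8, 18)  [2]
  a=10: (10, -4, 15), (10, 4, 15)  [2]
  a=11..12: none
  a=13: (13, -12, 14), (13, 12, 14)  [2]
Total reduced forms: 1 + 1 + 2 + 2 + 2 + 2 + 2 + 2 + 2 = 16
h = 16

16


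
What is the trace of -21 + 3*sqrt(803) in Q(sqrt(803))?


Tr(a + b*sqrt(d)) = (a + b*sqrt(d)) + (a - b*sqrt(d)) = 2a
= 2 * (-21)
= -42

-42


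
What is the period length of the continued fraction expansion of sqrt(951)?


Run the CF algorithm for sqrt(951).
a_0 = floor(sqrt(951)) = 30; set m_0=0, q_0=1.
Recurrence: m' = q*a - m,  q' = (d - m'^2)/q,  a' = floor((a_0 + m')/q').
  step 1: m=30, q=51, a=1
  step 2: m=21, q=10, a=5
  step 3: m=29, q=11, a=5
  step 4: m=26, q=25, a=2
  step 5: m=24, q=15, a=3
  step 6: m=21, q=34, a=1
  step 7: m=13, q=23, a=1
  step 8: m=10, q=37, a=1
  step 9: m=27, q=6, a=9
  step 10: m=27, q=37, a=1
  step 11: m=10, q=23, a=1
  step 12: m=13, q=34, a=1
  step 13: m=21, q=15, a=3
  step 14: m=24, q=25, a=2
  step 15: m=26, q=11, a=5
  step 16: m=29, q=10, a=5
  step 17: m=21, q=51, a=1
  step 18: m=30, q=1, a=60
a_18 = 2*a_0 = 60, so the period closes here.
sqrt(951) = [30; 1, 5, 5, 2, 3, 1, 1, 1, 9, 1, 1, 1, 3, 2, 5, 5, 1, 60]
Period length = 18

18


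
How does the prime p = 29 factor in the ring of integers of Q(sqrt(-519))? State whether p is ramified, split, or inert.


K = Q(sqrt(-519)). Since d mod 4 = 1, disc(K) = -519.
Check p | disc: -519 mod 29 = 3.
p does not divide disc. Compute Legendre symbol (d/p):
3^((29-1)/2) mod 29 = -1
(d/p) = -1, so p is inert: (p) stays prime with e=1, f=2, g=1.
Therefore p is inert.

inert


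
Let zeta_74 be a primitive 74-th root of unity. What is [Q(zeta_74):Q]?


The degree equals Euler's totient phi(74).
74 = 2 * 37
phi(74) = 36

36


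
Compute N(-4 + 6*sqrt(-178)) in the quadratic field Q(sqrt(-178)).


N(a + b*sqrt(d)) = a^2 - d*b^2
= (-4)^2 - (-178)*(6)^2
= 16 + 6408
= 6424

6424


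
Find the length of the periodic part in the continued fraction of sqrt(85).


Run the CF algorithm for sqrt(85).
a_0 = floor(sqrt(85)) = 9; set m_0=0, q_0=1.
Recurrence: m' = q*a - m,  q' = (d - m'^2)/q,  a' = floor((a_0 + m')/q').
  step 1: m=9, q=4, a=4
  step 2: m=7, q=9, a=1
  step 3: m=2, q=9, a=1
  step 4: m=7, q=4, a=4
  step 5: m=9, q=1, a=18
a_5 = 2*a_0 = 18, so the period closes here.
sqrt(85) = [9; 4, 1, 1, 4, 18]
Period length = 5

5


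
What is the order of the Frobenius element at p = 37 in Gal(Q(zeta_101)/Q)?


The Frobenius at p in Gal(Q(zeta_n)/Q) = (Z/nZ)* is the class of p, so its order is ord_101(37), the smallest k >= 1 with 37^k = 1 mod 101.
n = 101 = 101, phi(101) = 100; the order divides phi(n).
Divisors of 100: 1, 2, 4, 5, 10, 20, 25, 50, 100
Repeated squaring mod 101: 37^1 = 37, 37^2 = 56, 37^4 = 5, 37^8 = 25, 37^16 = 19, 37^32 = 58, 37^64 = 31
Test divisors in increasing order:
  k=1: 37^1 = 37 mod 101
  k=2: 37^2 = 56 mod 101
  k=4: 37^4 = 5 mod 101
  k=5: 37^5 = 5 * 37 = 84 mod 101
  k=10: 37^10 = 25 * 56 = 87 mod 101
  k=20: 37^20 = 19 * 5 = 95 mod 101
  k=25: 37^25 = 19 * 25 * 37 = 1 mod 101  <- first divisor giving 1
Order = 25

25


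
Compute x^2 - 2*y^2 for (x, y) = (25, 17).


x^2 - d*y^2
= 25^2 - 2*17^2
= 625 - 578
= 47

47


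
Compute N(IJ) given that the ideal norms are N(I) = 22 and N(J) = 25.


N(IJ) = N(I) * N(J)
= 22 * 25
= 550

550


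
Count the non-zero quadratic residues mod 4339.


For prime p, the number of non-zero quadratic residues is (p-1)/2.
= (4339-1)/2
= 2169

2169


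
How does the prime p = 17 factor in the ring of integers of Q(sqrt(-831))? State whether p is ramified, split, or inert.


K = Q(sqrt(-831)). Since d mod 4 = 1, disc(K) = -831.
Check p | disc: -831 mod 17 = 2.
p does not divide disc. Compute Legendre symbol (d/p):
2^((17-1)/2) mod 17 = 1
(d/p) = 1, so p splits: (p) = P*P' with e=1, f=1, g=2.
Therefore p is split.

split


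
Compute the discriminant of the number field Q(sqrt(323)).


For K = Q(sqrt(d)) with d squarefree: disc(K) = d if d = 1 mod 4, and disc(K) = 4d if d = 2 or 3 mod 4.
Here d = 323, and d mod 4 = 3.
d = 3 mod 4, not 1 (O_K = Z[sqrt(d)]), so disc(K) = 4d = 4 * (323) = 1292

1292


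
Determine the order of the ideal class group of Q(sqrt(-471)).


K = Q(sqrt(-471)). d mod 4 = 1, so D = disc(K) = d = -471
h(K) equals the number of primitive reduced positive-definite forms (a, b, c) = a*x^2 + b*x*y + c*y^2 with b^2 - 4ac = D,
where reduced means |b| <= a <= c, with b >= 0 whenever |b| = a or a = c, and primitive means gcd(a, b, c) = 1.
Reduced forces 3a^2 <= |D| = 471, so 1 <= a <= 12; b must have the parity of D, and c = (b^2 - D)/(4a) must be an integer >= a.
Enumerate a = 1..12, b in [-a, a]:
  a=1: (1, 1, 118)  [1]
  a=2: (2, -1, 59), (2, 1, 59)  [2]
  a=3: (3, 3, 40)  [1]
  a=4: (4, -3, 30), (4, 3, 30)  [2]
  a=5: (5, -3, 24), (5, 3, 24)  [2]
  a=6: (6, -3, 20), (6, 3, 20)  [2]
  a=7: none
  a=8: (8, -3, 15), (8, 3, 15)  [2]
  a=9: none
  a=10: (10, -7, 13), (10, -3, 12), (10, 3, 12), (10, 7, 13)  [4]
  a=11..12: none
Total reduced forms: 1 + 2 + 1 + 2 + 2 + 2 + 2 + 4 = 16
h = 16

16


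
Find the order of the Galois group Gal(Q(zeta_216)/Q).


|Gal(Q(zeta_216)/Q)| = phi(216)
= 72

72


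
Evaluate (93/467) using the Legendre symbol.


p = 467 is prime, so compute (93/467) with the reciprocity algorithm (Jacobi-symbol steps: pull out 2s via (2/n), flip via reciprocity, reduce):
  reciprocity: (93/467) -> +(467/93)
  reduce: (2/93)
  pull out 2: (2/93) = -1  (since 93 mod 8 = 5)
  (1/93) = 1
Product of signs = -1
(93/467) = -1

-1


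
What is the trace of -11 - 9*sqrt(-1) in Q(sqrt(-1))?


Tr(a + b*sqrt(d)) = (a + b*sqrt(d)) + (a - b*sqrt(d)) = 2a
= 2 * (-11)
= -22

-22


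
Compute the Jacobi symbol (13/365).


Compute (13/365) via quadratic reciprocity:
  reciprocity: (13/365) -> +(365/13)
  reduce: (1/13)
  (1/13) = 1
Product of signs = 1

1


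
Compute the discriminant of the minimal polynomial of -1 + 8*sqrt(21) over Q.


The element -1 + 8*sqrt(21) has minimal polynomial:
x^2 + 2*x - 1343
Discriminant = (2)^2 - 4*(-1343)
= 4 + 5372
= 5376

5376


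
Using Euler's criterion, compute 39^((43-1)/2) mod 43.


p = 43 is prime and the exponent is (p-1)/2 = 21, so by Euler's criterion 39^21 = (39/43) = +1 or -1 mod 43.
Compute by square-and-multiply:
  21 = 16 + 4 + 1 (binary 10101)
  Repeated squaring mod 43: 39^1 = 39, 39^2 = 16, 39^4 = 41, 39^8 = 4, 39^16 = 16
  39^21 = 39^16 * 39^4 * 39^1 = 16 * 41 * 39 mod 43
    16 * 41 = 656 = 11 mod 43
    11 * 39 = 429 = 42 mod 43
  39^21 = 42 mod 43
Result 42 = p - 1 = -1 mod 43: 39 is a quadratic non-residue mod 43. As a residue in [0, p-1] the value is 42.
39^21 mod 43 = 42

42


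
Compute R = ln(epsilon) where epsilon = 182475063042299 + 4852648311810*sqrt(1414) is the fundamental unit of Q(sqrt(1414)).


epsilon = 182475063042299 + 4852648311810*sqrt(1414)
= 3.6495e+14
R = ln(3.6495e+14)
= 33.5308

33.5308


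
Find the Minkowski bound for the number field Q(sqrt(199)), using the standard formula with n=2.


d = 199, d mod 4 = 3, so disc(K) = 4d = 796; |disc(K)| = 796
Real quadratic field, so n = 2, s = r2 = 0, r1 = 2
M = (n!/n^n) * (4/pi)^s * sqrt(|disc(K)|) = (2!/2^2) * (4/pi)^0 * sqrt(796)
= 0.5 * 1.000000 * 28.213472
= 14.1067

14.1067


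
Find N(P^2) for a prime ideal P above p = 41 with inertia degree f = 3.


N(P^a) = p^(a*f)
= 41^(2*3)
= 41^6
= 4750104241

4750104241


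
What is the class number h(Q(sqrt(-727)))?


K = Q(sqrt(-727)). d mod 4 = 1, so D = disc(K) = d = -727
h(K) equals the number of primitive reduced positive-definite forms (a, b, c) = a*x^2 + b*x*y + c*y^2 with b^2 - 4ac = D,
where reduced means |b| <= a <= c, with b >= 0 whenever |b| = a or a = c, and primitive means gcd(a, b, c) = 1.
Reduced forces 3a^2 <= |D| = 727, so 1 <= a <= 15; b must have the parity of D, and c = (b^2 - D)/(4a) must be an integer >= a.
Enumerate a = 1..15, b in [-a, a]:
  a=1: (1, 1, 182)  [1]
  a=2: (2, -1, 91), (2, 1, 91)  [2]
  a=3: none
  a=4: (4, -3, 46), (4, 3, 46)  [2]
  a=5..6: none
  a=7: (7, -1, 26), (7, 1, 26)  [2]
  a=8: (8, -3, 23), (8, 3, 23)  [2]
  a=9..12: none
  a=13: (13, -1, 14), (13, 1, 14)  [2]
  a=14: (14, -13, 16), (14, 13, 16)  [2]
  a=15: none
Total reduced forms: 1 + 2 + 2 + 2 + 2 + 2 + 2 = 13
h = 13

13


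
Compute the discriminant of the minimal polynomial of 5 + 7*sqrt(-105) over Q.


The element 5 + 7*sqrt(-105) has minimal polynomial:
x^2 - 10*x + 5170
Discriminant = (-10)^2 - 4*(5170)
= 100 - 20680
= -20580

-20580


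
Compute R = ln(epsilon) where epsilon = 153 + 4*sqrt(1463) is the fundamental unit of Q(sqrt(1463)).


epsilon = 153 + 4*sqrt(1463)
= 305.9967
R = ln(305.9967)
= 5.7236

5.7236


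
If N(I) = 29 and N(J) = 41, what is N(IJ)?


N(IJ) = N(I) * N(J)
= 29 * 41
= 1189

1189


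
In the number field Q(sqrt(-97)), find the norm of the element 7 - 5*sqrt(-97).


N(a + b*sqrt(d)) = a^2 - d*b^2
= (7)^2 - (-97)*(-5)^2
= 49 + 2425
= 2474

2474


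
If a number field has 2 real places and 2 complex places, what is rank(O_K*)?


By Dirichlet's unit theorem:
rank = r1 + r2 - 1
= 2 + 2 - 1
= 3

3


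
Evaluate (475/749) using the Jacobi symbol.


Compute (475/749) via quadratic reciprocity:
  reciprocity: (475/749) -> +(749/475)
  reduce: (274/475)
  pull out 2: (2/475) = -1  (since 475 mod 8 = 3)
  reciprocity: (137/475) -> +(475/137)
  reduce: (64/137)
  pull out 2: (2/137) = +1  (since 137 mod 8 = 1)
  pull out 2: (2/137) = +1  (since 137 mod 8 = 1)
  pull out 2: (2/137) = +1  (since 137 mod 8 = 1)
  pull out 2: (2/137) = +1  (since 137 mod 8 = 1)
  pull out 2: (2/137) = +1  (since 137 mod 8 = 1)
  pull out 2: (2/137) = +1  (since 137 mod 8 = 1)
  (1/137) = 1
Product of signs = -1

-1


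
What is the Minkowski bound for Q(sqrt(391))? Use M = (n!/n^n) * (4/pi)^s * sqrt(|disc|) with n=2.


d = 391, d mod 4 = 3, so disc(K) = 4d = 1564; |disc(K)| = 1564
Real quadratic field, so n = 2, s = r2 = 0, r1 = 2
M = (n!/n^n) * (4/pi)^s * sqrt(|disc(K)|) = (2!/2^2) * (4/pi)^0 * sqrt(1564)
= 0.5 * 1.000000 * 39.547440
= 19.7737

19.7737


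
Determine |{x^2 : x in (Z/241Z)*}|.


For prime p, the number of non-zero quadratic residues is (p-1)/2.
= (241-1)/2
= 120

120


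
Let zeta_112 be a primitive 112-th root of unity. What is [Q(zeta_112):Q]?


The degree equals Euler's totient phi(112).
112 = 2^4 * 7
phi(112) = 48

48


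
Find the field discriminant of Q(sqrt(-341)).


For K = Q(sqrt(d)) with d squarefree: disc(K) = d if d = 1 mod 4, and disc(K) = 4d if d = 2 or 3 mod 4.
Here d = -341, and d mod 4 = 3.
d = 3 mod 4, not 1 (O_K = Z[sqrt(d)]), so disc(K) = 4d = 4 * (-341) = -1364

-1364


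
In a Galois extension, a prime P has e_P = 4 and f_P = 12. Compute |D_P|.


|D_P| = e * f
= 4 * 12
= 48

48


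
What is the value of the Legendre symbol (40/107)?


p = 107 is prime, so compute (40/107) with the reciprocity algorithm (Jacobi-symbol steps: pull out 2s via (2/n), flip via reciprocity, reduce):
  pull out 2: (2/107) = -1  (since 107 mod 8 = 3)
  pull out 2: (2/107) = -1  (since 107 mod 8 = 3)
  pull out 2: (2/107) = -1  (since 107 mod 8 = 3)
  reciprocity: (5/107) -> +(107/5)
  reduce: (2/5)
  pull out 2: (2/5) = -1  (since 5 mod 8 = 5)
  (1/5) = 1
Product of signs = 1
(40/107) = 1

1


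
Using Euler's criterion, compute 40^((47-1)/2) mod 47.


p = 47 is prime and the exponent is (p-1)/2 = 23, so by Euler's criterion 40^23 = (40/47) = +1 or -1 mod 47.
Compute by square-and-multiply:
  23 = 16 + 4 + 2 + 1 (binary 10111)
  Repeated squaring mod 47: 40^1 = 40, 40^2 = 2, 40^4 = 4, 40^8 = 16, 40^16 = 21
  40^23 = 40^16 * 40^4 * 40^2 * 40^1 = 21 * 4 * 2 * 40 mod 47
    21 * 4 = 84 = 37 mod 47
    37 * 2 = 74 = 27 mod 47
    27 * 40 = 1080 = 46 mod 47
  40^23 = 46 mod 47
Result 46 = p - 1 = -1 mod 47: 40 is a quadratic non-residue mod 47. As a residue in [0, p-1] the value is 46.
40^23 mod 47 = 46

46


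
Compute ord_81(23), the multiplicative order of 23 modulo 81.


We want ord_81(23), the smallest k >= 1 with 23^k = 1 mod 81.
n = 81 = 3^4, phi(81) = 54; the order divides phi(n).
Divisors of 54: 1, 2, 3, 6, 9, 18, 27, 54
Repeated squaring mod 81: 23^1 = 23, 23^2 = 43, 23^4 = 67, 23^8 = 34, 23^16 = 22, 23^32 = 79
Test divisors in increasing order:
  k=1: 23^1 = 23 mod 81
  k=2: 23^2 = 43 mod 81
  k=3: 23^3 = 43 * 23 = 17 mod 81
  k=6: 23^6 = 67 * 43 = 46 mod 81
  k=9: 23^9 = 34 * 23 = 53 mod 81
  k=18: 23^18 = 22 * 43 = 55 mod 81
  k=27: 23^27 = 22 * 34 * 43 * 23 = 80 mod 81
  k=54: 23^54 = 79 * 22 * 67 * 43 = 1 mod 81  <- first divisor giving 1
Order = 54

54


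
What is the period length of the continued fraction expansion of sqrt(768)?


Run the CF algorithm for sqrt(768).
a_0 = floor(sqrt(768)) = 27; set m_0=0, q_0=1.
Recurrence: m' = q*a - m,  q' = (d - m'^2)/q,  a' = floor((a_0 + m')/q').
  step 1: m=27, q=39, a=1
  step 2: m=12, q=16, a=2
  step 3: m=20, q=23, a=2
  step 4: m=26, q=4, a=13
  step 5: m=26, q=23, a=2
  step 6: m=20, q=16, a=2
  step 7: m=12, q=39, a=1
  step 8: m=27, q=1, a=54
a_8 = 2*a_0 = 54, so the period closes here.
sqrt(768) = [27; 1, 2, 2, 13, 2, 2, 1, 54]
Period length = 8

8


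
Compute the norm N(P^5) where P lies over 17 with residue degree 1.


N(P^a) = p^(a*f)
= 17^(5*1)
= 17^5
= 1419857

1419857


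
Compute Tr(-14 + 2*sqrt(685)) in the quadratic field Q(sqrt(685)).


Tr(a + b*sqrt(d)) = (a + b*sqrt(d)) + (a - b*sqrt(d)) = 2a
= 2 * (-14)
= -28

-28


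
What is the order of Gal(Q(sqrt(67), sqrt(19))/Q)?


The 2 square roots of distinct primes are multiplicatively independent over Q,
so [K:Q] = 2^2 and Gal(K/Q) is isomorphic to (Z/2Z)^2.
|Gal| = 2^2 = 4

4


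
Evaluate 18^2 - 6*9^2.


x^2 - d*y^2
= 18^2 - 6*9^2
= 324 - 486
= -162

-162


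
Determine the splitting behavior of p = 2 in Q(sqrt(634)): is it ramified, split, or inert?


K = Q(sqrt(634)). Since d mod 4 = 2, disc(K) = 2536.
Check p | disc: 2536 mod 2 = 0.
p divides disc, so p ramifies: (p) = P^2 with e=2, f=1, g=1.
Therefore p is ramified.

ramified


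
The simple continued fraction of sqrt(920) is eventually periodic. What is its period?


Run the CF algorithm for sqrt(920).
a_0 = floor(sqrt(920)) = 30; set m_0=0, q_0=1.
Recurrence: m' = q*a - m,  q' = (d - m'^2)/q,  a' = floor((a_0 + m')/q').
  step 1: m=30, q=20, a=3
  step 2: m=30, q=1, a=60
a_2 = 2*a_0 = 60, so the period closes here.
sqrt(920) = [30; 3, 60]
Period length = 2

2


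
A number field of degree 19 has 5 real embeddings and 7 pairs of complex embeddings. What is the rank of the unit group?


By Dirichlet's unit theorem:
rank = r1 + r2 - 1
= 5 + 7 - 1
= 11

11


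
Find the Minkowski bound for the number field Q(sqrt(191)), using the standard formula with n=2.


d = 191, d mod 4 = 3, so disc(K) = 4d = 764; |disc(K)| = 764
Real quadratic field, so n = 2, s = r2 = 0, r1 = 2
M = (n!/n^n) * (4/pi)^s * sqrt(|disc(K)|) = (2!/2^2) * (4/pi)^0 * sqrt(764)
= 0.5 * 1.000000 * 27.640550
= 13.8203

13.8203


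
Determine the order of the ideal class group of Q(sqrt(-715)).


K = Q(sqrt(-715)). d mod 4 = 1, so D = disc(K) = d = -715
h(K) equals the number of primitive reduced positive-definite forms (a, b, c) = a*x^2 + b*x*y + c*y^2 with b^2 - 4ac = D,
where reduced means |b| <= a <= c, with b >= 0 whenever |b| = a or a = c, and primitive means gcd(a, b, c) = 1.
Reduced forces 3a^2 <= |D| = 715, so 1 <= a <= 15; b must have the parity of D, and c = (b^2 - D)/(4a) must be an integer >= a.
Enumerate a = 1..15, b in [-a, a]:
  a=1: (1, 1, 179)  [1]
  a=2..4: none
  a=5: (5, 5, 37)  [1]
  a=6..10: none
  a=11: (11, 11, 19)  [1]
  a=12: none
  a=13: (13, 13, 17)  [1]
  a=14..15: none
Total reduced forms: 1 + 1 + 1 + 1 = 4
h = 4

4


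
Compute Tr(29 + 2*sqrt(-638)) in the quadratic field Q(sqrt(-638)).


Tr(a + b*sqrt(d)) = (a + b*sqrt(d)) + (a - b*sqrt(d)) = 2a
= 2 * (29)
= 58

58


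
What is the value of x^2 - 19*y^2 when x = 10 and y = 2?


x^2 - d*y^2
= 10^2 - 19*2^2
= 100 - 76
= 24

24


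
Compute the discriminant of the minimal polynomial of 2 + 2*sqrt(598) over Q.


The element 2 + 2*sqrt(598) has minimal polynomial:
x^2 - 4*x - 2388
Discriminant = (-4)^2 - 4*(-2388)
= 16 + 9552
= 9568

9568


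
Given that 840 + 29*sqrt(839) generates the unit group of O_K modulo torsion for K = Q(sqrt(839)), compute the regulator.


epsilon = 840 + 29*sqrt(839)
= 1679.9994
R = ln(1679.9994)
= 7.4265

7.4265


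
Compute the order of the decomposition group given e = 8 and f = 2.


|D_P| = e * f
= 8 * 2
= 16

16


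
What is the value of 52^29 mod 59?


p = 59 is prime and the exponent is (p-1)/2 = 29, so by Euler's criterion 52^29 = (52/59) = +1 or -1 mod 59.
Compute by square-and-multiply:
  29 = 16 + 8 + 4 + 1 (binary 11101)
  Repeated squaring mod 59: 52^1 = 52, 52^2 = 49, 52^4 = 41, 52^8 = 29, 52^16 = 15
  52^29 = 52^16 * 52^8 * 52^4 * 52^1 = 15 * 29 * 41 * 52 mod 59
    15 * 29 = 435 = 22 mod 59
    22 * 41 = 902 = 17 mod 59
    17 * 52 = 884 = 58 mod 59
  52^29 = 58 mod 59
Result 58 = p - 1 = -1 mod 59: 52 is a quadratic non-residue mod 59. As a residue in [0, p-1] the value is 58.
52^29 mod 59 = 58

58


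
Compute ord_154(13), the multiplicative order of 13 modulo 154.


We want ord_154(13), the smallest k >= 1 with 13^k = 1 mod 154.
n = 154 = 2 * 7 * 11, phi(154) = 60; the order divides phi(n).
Divisors of 60: 1, 2, 3, 4, 5, 6, 10, 12, 15, 20, 30, 60
Repeated squaring mod 154: 13^1 = 13, 13^2 = 15, 13^4 = 71, 13^8 = 113, 13^16 = 141, 13^32 = 15
Test divisors in increasing order:
  k=1: 13^1 = 13 mod 154
  k=2: 13^2 = 15 mod 154
  k=3: 13^3 = 15 * 13 = 41 mod 154
  k=4: 13^4 = 71 mod 154
  k=5: 13^5 = 71 * 13 = 153 mod 154
  k=6: 13^6 = 71 * 15 = 141 mod 154
  k=10: 13^10 = 113 * 15 = 1 mod 154  <- first divisor giving 1
Order = 10

10


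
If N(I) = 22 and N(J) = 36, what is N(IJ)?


N(IJ) = N(I) * N(J)
= 22 * 36
= 792

792


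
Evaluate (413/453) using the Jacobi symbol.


Compute (413/453) via quadratic reciprocity:
  reciprocity: (413/453) -> +(453/413)
  reduce: (40/413)
  pull out 2: (2/413) = -1  (since 413 mod 8 = 5)
  pull out 2: (2/413) = -1  (since 413 mod 8 = 5)
  pull out 2: (2/413) = -1  (since 413 mod 8 = 5)
  reciprocity: (5/413) -> +(413/5)
  reduce: (3/5)
  reciprocity: (3/5) -> +(5/3)
  reduce: (2/3)
  pull out 2: (2/3) = -1  (since 3 mod 8 = 3)
  (1/3) = 1
Product of signs = 1

1


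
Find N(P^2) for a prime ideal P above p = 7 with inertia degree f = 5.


N(P^a) = p^(a*f)
= 7^(2*5)
= 7^10
= 282475249

282475249


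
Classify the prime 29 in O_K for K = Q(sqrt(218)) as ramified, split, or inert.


K = Q(sqrt(218)). Since d mod 4 = 2, disc(K) = 872.
Check p | disc: 872 mod 29 = 2.
p does not divide disc. Compute Legendre symbol (d/p):
15^((29-1)/2) mod 29 = -1
(d/p) = -1, so p is inert: (p) stays prime with e=1, f=2, g=1.
Therefore p is inert.

inert


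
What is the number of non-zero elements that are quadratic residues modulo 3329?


For prime p, the number of non-zero quadratic residues is (p-1)/2.
= (3329-1)/2
= 1664

1664


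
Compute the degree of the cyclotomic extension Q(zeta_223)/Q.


The degree equals Euler's totient phi(223).
223 = 223
phi(223) = 222

222


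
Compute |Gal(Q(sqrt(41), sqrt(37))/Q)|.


The 2 square roots of distinct primes are multiplicatively independent over Q,
so [K:Q] = 2^2 and Gal(K/Q) is isomorphic to (Z/2Z)^2.
|Gal| = 2^2 = 4

4


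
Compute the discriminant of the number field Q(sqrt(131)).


For K = Q(sqrt(d)) with d squarefree: disc(K) = d if d = 1 mod 4, and disc(K) = 4d if d = 2 or 3 mod 4.
Here d = 131, and d mod 4 = 3.
d = 3 mod 4, not 1 (O_K = Z[sqrt(d)]), so disc(K) = 4d = 4 * (131) = 524

524


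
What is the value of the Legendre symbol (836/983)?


p = 983 is prime, so compute (836/983) with the reciprocity algorithm (Jacobi-symbol steps: pull out 2s via (2/n), flip via reciprocity, reduce):
  pull out 2: (2/983) = +1  (since 983 mod 8 = 7)
  pull out 2: (2/983) = +1  (since 983 mod 8 = 7)
  reciprocity: (209/983) -> +(983/209)
  reduce: (147/209)
  reciprocity: (147/209) -> +(209/147)
  reduce: (62/147)
  pull out 2: (2/147) = -1  (since 147 mod 8 = 3)
  reciprocity: (31/147) -> -(147/31)
  reduce: (23/31)
  reciprocity: (23/31) -> -(31/23)
  reduce: (8/23)
  pull out 2: (2/23) = +1  (since 23 mod 8 = 7)
  pull out 2: (2/23) = +1  (since 23 mod 8 = 7)
  pull out 2: (2/23) = +1  (since 23 mod 8 = 7)
  (1/23) = 1
Product of signs = -1
(836/983) = -1

-1


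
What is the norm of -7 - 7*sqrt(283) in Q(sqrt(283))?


N(a + b*sqrt(d)) = a^2 - d*b^2
= (-7)^2 - (283)*(-7)^2
= 49 - 13867
= -13818

-13818


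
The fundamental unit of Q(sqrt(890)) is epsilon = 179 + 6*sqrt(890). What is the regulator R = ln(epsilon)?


epsilon = 179 + 6*sqrt(890)
= 357.9972
R = ln(357.9972)
= 5.8805

5.8805


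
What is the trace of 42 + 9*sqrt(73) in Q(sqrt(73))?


Tr(a + b*sqrt(d)) = (a + b*sqrt(d)) + (a - b*sqrt(d)) = 2a
= 2 * (42)
= 84

84
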